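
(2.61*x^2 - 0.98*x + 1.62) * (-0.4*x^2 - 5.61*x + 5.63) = -1.044*x^4 - 14.2501*x^3 + 19.5441*x^2 - 14.6056*x + 9.1206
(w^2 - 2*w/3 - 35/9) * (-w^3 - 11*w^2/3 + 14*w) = -w^5 - 3*w^4 + 61*w^3/3 + 133*w^2/27 - 490*w/9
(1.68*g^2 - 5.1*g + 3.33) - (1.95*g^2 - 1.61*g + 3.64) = -0.27*g^2 - 3.49*g - 0.31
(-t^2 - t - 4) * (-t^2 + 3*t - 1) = t^4 - 2*t^3 + 2*t^2 - 11*t + 4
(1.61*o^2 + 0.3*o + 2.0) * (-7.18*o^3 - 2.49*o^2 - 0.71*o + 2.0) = -11.5598*o^5 - 6.1629*o^4 - 16.2501*o^3 - 1.973*o^2 - 0.82*o + 4.0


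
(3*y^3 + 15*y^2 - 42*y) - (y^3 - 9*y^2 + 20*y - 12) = 2*y^3 + 24*y^2 - 62*y + 12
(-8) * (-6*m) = 48*m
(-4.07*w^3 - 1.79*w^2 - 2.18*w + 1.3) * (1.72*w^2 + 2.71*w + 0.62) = -7.0004*w^5 - 14.1085*w^4 - 11.1239*w^3 - 4.7816*w^2 + 2.1714*w + 0.806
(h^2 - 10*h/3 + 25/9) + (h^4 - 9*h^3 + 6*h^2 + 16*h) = h^4 - 9*h^3 + 7*h^2 + 38*h/3 + 25/9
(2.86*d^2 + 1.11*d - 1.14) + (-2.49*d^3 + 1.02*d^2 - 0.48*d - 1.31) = -2.49*d^3 + 3.88*d^2 + 0.63*d - 2.45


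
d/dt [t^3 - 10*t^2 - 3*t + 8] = 3*t^2 - 20*t - 3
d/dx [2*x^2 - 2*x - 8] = 4*x - 2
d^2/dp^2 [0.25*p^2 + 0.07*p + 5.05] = 0.500000000000000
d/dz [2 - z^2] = -2*z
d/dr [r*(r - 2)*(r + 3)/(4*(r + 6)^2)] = (r^3 + 18*r^2 + 18*r - 36)/(4*(r^3 + 18*r^2 + 108*r + 216))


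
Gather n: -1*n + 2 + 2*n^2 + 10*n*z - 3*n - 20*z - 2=2*n^2 + n*(10*z - 4) - 20*z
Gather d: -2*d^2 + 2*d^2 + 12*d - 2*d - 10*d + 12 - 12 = 0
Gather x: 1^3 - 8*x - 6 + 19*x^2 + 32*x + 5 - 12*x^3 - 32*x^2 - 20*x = -12*x^3 - 13*x^2 + 4*x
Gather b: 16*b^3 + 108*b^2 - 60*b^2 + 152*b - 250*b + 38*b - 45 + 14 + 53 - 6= 16*b^3 + 48*b^2 - 60*b + 16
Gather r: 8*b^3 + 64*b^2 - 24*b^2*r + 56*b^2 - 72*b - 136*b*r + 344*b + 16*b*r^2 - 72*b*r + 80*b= 8*b^3 + 120*b^2 + 16*b*r^2 + 352*b + r*(-24*b^2 - 208*b)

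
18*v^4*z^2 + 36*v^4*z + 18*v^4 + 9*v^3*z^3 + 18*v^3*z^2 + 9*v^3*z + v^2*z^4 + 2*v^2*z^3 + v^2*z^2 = (3*v + z)*(6*v + z)*(v*z + v)^2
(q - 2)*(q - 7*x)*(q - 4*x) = q^3 - 11*q^2*x - 2*q^2 + 28*q*x^2 + 22*q*x - 56*x^2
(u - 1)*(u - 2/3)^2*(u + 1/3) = u^4 - 2*u^3 + u^2 + 4*u/27 - 4/27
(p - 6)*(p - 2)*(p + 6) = p^3 - 2*p^2 - 36*p + 72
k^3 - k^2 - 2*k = k*(k - 2)*(k + 1)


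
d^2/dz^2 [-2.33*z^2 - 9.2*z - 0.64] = -4.66000000000000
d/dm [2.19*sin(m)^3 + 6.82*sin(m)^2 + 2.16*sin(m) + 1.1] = (6.57*sin(m)^2 + 13.64*sin(m) + 2.16)*cos(m)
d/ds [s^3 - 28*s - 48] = 3*s^2 - 28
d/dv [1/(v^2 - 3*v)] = (3 - 2*v)/(v^2*(v - 3)^2)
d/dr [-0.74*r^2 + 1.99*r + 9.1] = 1.99 - 1.48*r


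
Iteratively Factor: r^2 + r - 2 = (r - 1)*(r + 2)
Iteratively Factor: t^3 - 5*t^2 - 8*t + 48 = (t + 3)*(t^2 - 8*t + 16) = (t - 4)*(t + 3)*(t - 4)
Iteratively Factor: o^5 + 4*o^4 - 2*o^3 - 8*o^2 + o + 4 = (o - 1)*(o^4 + 5*o^3 + 3*o^2 - 5*o - 4) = (o - 1)*(o + 4)*(o^3 + o^2 - o - 1) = (o - 1)^2*(o + 4)*(o^2 + 2*o + 1) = (o - 1)^2*(o + 1)*(o + 4)*(o + 1)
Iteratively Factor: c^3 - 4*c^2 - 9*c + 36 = (c - 4)*(c^2 - 9) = (c - 4)*(c + 3)*(c - 3)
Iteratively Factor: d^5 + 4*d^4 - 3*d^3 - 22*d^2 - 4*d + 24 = (d + 2)*(d^4 + 2*d^3 - 7*d^2 - 8*d + 12) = (d + 2)*(d + 3)*(d^3 - d^2 - 4*d + 4) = (d - 2)*(d + 2)*(d + 3)*(d^2 + d - 2) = (d - 2)*(d + 2)^2*(d + 3)*(d - 1)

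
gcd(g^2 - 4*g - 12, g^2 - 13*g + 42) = g - 6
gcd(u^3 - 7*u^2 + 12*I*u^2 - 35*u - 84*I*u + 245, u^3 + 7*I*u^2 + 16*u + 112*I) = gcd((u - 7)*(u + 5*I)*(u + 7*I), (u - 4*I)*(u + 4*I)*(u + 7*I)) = u + 7*I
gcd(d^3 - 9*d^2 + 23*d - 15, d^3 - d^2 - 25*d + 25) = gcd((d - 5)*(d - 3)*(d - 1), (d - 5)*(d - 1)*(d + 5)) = d^2 - 6*d + 5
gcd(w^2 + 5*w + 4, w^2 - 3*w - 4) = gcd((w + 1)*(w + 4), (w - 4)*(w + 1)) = w + 1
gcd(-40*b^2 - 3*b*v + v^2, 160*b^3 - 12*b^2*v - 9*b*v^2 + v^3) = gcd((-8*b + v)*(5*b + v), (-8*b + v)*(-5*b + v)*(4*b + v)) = -8*b + v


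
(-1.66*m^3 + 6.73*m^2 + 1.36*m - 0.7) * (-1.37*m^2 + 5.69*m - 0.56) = 2.2742*m^5 - 18.6655*m^4 + 37.3601*m^3 + 4.9286*m^2 - 4.7446*m + 0.392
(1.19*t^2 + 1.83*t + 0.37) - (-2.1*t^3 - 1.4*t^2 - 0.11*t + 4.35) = 2.1*t^3 + 2.59*t^2 + 1.94*t - 3.98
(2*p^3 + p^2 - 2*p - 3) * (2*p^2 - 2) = 4*p^5 + 2*p^4 - 8*p^3 - 8*p^2 + 4*p + 6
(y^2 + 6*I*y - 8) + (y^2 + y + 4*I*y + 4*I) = 2*y^2 + y + 10*I*y - 8 + 4*I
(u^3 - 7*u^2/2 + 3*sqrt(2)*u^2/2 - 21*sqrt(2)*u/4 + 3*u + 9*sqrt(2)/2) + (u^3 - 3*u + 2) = 2*u^3 - 7*u^2/2 + 3*sqrt(2)*u^2/2 - 21*sqrt(2)*u/4 + 2 + 9*sqrt(2)/2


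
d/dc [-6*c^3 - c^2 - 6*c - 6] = -18*c^2 - 2*c - 6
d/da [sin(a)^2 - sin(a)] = sin(2*a) - cos(a)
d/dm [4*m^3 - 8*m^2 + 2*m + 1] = 12*m^2 - 16*m + 2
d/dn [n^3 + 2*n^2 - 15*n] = 3*n^2 + 4*n - 15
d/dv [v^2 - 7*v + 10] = 2*v - 7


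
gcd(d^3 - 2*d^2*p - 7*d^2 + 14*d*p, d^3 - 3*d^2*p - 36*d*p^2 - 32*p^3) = 1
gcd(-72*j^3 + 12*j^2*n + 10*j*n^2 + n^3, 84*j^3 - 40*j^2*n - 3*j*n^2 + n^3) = 12*j^2 - 4*j*n - n^2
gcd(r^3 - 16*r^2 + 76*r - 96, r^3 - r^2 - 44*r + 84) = r^2 - 8*r + 12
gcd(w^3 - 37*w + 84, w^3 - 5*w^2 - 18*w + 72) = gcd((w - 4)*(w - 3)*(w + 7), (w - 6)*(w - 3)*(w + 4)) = w - 3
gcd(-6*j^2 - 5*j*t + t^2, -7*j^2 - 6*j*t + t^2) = j + t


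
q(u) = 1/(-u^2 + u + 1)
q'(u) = (2*u - 1)/(-u^2 + u + 1)^2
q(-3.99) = -0.05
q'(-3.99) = -0.03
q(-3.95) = -0.05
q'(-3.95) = -0.03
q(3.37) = -0.14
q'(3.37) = 0.12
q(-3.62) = -0.06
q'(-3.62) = -0.03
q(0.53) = 0.80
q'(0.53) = 0.04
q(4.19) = -0.08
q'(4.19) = 0.05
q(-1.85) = -0.23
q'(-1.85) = -0.26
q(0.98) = 0.98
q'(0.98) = 0.92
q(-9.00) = -0.01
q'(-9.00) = 0.00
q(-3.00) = -0.09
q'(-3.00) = -0.06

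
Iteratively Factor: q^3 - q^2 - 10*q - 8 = (q + 2)*(q^2 - 3*q - 4) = (q + 1)*(q + 2)*(q - 4)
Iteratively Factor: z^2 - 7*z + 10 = (z - 2)*(z - 5)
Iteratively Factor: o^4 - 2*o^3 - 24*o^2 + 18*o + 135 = (o - 5)*(o^3 + 3*o^2 - 9*o - 27) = (o - 5)*(o - 3)*(o^2 + 6*o + 9) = (o - 5)*(o - 3)*(o + 3)*(o + 3)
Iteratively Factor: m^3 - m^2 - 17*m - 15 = (m - 5)*(m^2 + 4*m + 3) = (m - 5)*(m + 3)*(m + 1)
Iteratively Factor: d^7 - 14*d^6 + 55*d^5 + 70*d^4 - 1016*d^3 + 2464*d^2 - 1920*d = (d - 4)*(d^6 - 10*d^5 + 15*d^4 + 130*d^3 - 496*d^2 + 480*d) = (d - 4)*(d - 3)*(d^5 - 7*d^4 - 6*d^3 + 112*d^2 - 160*d) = d*(d - 4)*(d - 3)*(d^4 - 7*d^3 - 6*d^2 + 112*d - 160) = d*(d - 4)^2*(d - 3)*(d^3 - 3*d^2 - 18*d + 40) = d*(d - 4)^2*(d - 3)*(d - 2)*(d^2 - d - 20) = d*(d - 5)*(d - 4)^2*(d - 3)*(d - 2)*(d + 4)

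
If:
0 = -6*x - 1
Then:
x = -1/6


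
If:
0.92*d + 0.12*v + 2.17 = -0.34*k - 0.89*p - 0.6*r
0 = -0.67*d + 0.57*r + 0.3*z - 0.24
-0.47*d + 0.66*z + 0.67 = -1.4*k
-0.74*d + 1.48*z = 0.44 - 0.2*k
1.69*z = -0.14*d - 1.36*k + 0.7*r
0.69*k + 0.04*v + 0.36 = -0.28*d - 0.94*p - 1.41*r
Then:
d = 0.86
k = -0.57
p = -0.79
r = 1.01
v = -22.27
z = 0.80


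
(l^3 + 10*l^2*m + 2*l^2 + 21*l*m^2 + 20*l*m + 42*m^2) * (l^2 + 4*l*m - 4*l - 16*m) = l^5 + 14*l^4*m - 2*l^4 + 61*l^3*m^2 - 28*l^3*m - 8*l^3 + 84*l^2*m^3 - 122*l^2*m^2 - 112*l^2*m - 168*l*m^3 - 488*l*m^2 - 672*m^3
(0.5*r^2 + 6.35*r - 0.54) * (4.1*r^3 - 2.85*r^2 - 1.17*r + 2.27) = 2.05*r^5 + 24.61*r^4 - 20.8965*r^3 - 4.7555*r^2 + 15.0463*r - 1.2258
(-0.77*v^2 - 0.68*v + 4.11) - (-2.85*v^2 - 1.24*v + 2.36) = 2.08*v^2 + 0.56*v + 1.75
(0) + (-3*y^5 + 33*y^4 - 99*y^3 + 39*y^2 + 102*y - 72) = -3*y^5 + 33*y^4 - 99*y^3 + 39*y^2 + 102*y - 72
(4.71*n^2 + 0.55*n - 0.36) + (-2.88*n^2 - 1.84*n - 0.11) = 1.83*n^2 - 1.29*n - 0.47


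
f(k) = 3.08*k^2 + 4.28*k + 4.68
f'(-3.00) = -14.20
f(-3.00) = 19.56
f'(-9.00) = -51.16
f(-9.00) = 215.64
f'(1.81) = 15.43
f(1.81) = 22.52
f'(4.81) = 33.91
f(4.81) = 96.53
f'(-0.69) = 0.03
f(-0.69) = 3.19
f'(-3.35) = -16.36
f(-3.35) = 24.91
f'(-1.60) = -5.58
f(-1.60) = 5.72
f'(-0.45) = 1.51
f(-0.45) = 3.38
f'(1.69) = 14.69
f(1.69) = 20.71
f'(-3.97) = -20.18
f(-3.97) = 36.23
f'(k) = 6.16*k + 4.28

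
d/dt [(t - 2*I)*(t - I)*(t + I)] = 3*t^2 - 4*I*t + 1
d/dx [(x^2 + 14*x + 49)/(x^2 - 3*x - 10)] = (-17*x^2 - 118*x + 7)/(x^4 - 6*x^3 - 11*x^2 + 60*x + 100)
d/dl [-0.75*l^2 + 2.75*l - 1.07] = 2.75 - 1.5*l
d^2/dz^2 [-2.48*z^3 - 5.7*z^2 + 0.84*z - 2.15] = -14.88*z - 11.4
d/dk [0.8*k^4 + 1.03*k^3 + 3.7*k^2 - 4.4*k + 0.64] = 3.2*k^3 + 3.09*k^2 + 7.4*k - 4.4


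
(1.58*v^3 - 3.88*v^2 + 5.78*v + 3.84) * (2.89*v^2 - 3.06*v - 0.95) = 4.5662*v^5 - 16.048*v^4 + 27.076*v^3 - 2.9032*v^2 - 17.2414*v - 3.648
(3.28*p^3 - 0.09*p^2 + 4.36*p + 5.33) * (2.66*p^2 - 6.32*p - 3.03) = 8.7248*p^5 - 20.969*p^4 + 2.228*p^3 - 13.1047*p^2 - 46.8964*p - 16.1499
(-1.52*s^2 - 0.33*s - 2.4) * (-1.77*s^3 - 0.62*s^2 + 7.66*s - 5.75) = 2.6904*s^5 + 1.5265*s^4 - 7.1906*s^3 + 7.7002*s^2 - 16.4865*s + 13.8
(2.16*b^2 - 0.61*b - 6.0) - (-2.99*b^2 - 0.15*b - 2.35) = 5.15*b^2 - 0.46*b - 3.65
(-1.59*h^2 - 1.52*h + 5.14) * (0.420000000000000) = -0.6678*h^2 - 0.6384*h + 2.1588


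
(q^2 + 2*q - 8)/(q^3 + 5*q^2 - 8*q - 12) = (q + 4)/(q^2 + 7*q + 6)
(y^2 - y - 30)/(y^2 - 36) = (y + 5)/(y + 6)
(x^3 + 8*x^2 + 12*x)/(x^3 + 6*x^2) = (x + 2)/x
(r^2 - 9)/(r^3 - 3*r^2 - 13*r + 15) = (r - 3)/(r^2 - 6*r + 5)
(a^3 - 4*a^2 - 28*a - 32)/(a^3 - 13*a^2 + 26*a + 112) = (a + 2)/(a - 7)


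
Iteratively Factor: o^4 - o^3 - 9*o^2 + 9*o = (o - 3)*(o^3 + 2*o^2 - 3*o) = o*(o - 3)*(o^2 + 2*o - 3) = o*(o - 3)*(o - 1)*(o + 3)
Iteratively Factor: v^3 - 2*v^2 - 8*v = (v + 2)*(v^2 - 4*v) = (v - 4)*(v + 2)*(v)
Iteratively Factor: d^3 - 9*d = (d - 3)*(d^2 + 3*d) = (d - 3)*(d + 3)*(d)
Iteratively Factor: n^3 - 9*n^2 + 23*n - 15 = (n - 1)*(n^2 - 8*n + 15) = (n - 5)*(n - 1)*(n - 3)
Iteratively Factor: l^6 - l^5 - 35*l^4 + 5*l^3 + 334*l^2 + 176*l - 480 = (l + 4)*(l^5 - 5*l^4 - 15*l^3 + 65*l^2 + 74*l - 120) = (l + 2)*(l + 4)*(l^4 - 7*l^3 - l^2 + 67*l - 60) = (l - 4)*(l + 2)*(l + 4)*(l^3 - 3*l^2 - 13*l + 15) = (l - 4)*(l - 1)*(l + 2)*(l + 4)*(l^2 - 2*l - 15) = (l - 4)*(l - 1)*(l + 2)*(l + 3)*(l + 4)*(l - 5)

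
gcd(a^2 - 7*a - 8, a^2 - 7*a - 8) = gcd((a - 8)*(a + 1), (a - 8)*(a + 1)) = a^2 - 7*a - 8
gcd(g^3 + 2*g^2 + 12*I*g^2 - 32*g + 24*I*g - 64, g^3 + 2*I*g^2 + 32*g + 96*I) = g + 4*I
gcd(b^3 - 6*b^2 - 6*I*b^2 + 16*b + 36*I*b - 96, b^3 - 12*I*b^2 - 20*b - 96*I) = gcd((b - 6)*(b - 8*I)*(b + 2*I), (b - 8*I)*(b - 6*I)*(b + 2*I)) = b^2 - 6*I*b + 16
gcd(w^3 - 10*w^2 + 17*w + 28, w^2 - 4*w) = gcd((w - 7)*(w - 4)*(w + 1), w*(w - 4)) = w - 4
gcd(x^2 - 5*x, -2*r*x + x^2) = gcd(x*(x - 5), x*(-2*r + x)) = x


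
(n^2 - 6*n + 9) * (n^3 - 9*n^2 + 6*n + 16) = n^5 - 15*n^4 + 69*n^3 - 101*n^2 - 42*n + 144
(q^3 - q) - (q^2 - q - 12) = q^3 - q^2 + 12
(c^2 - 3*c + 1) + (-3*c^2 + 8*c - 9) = -2*c^2 + 5*c - 8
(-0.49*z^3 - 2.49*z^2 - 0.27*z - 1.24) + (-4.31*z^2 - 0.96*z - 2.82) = -0.49*z^3 - 6.8*z^2 - 1.23*z - 4.06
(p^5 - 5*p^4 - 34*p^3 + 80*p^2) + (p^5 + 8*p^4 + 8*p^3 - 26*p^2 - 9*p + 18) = 2*p^5 + 3*p^4 - 26*p^3 + 54*p^2 - 9*p + 18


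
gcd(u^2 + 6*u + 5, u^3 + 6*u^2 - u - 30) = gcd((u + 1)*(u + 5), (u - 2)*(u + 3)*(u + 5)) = u + 5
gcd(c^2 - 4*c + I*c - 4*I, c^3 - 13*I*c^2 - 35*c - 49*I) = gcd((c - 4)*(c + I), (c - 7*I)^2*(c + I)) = c + I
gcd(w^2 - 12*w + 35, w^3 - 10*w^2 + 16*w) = 1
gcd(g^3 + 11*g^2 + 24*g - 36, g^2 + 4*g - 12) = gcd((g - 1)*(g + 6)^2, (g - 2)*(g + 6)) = g + 6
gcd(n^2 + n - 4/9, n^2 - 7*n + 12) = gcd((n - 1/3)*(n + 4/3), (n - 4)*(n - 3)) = 1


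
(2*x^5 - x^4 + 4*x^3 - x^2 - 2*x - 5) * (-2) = -4*x^5 + 2*x^4 - 8*x^3 + 2*x^2 + 4*x + 10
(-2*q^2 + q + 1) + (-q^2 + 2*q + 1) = -3*q^2 + 3*q + 2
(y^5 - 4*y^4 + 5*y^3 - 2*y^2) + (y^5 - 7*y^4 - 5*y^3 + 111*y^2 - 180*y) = 2*y^5 - 11*y^4 + 109*y^2 - 180*y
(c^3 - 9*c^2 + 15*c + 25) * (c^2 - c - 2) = c^5 - 10*c^4 + 22*c^3 + 28*c^2 - 55*c - 50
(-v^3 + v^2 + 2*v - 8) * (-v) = v^4 - v^3 - 2*v^2 + 8*v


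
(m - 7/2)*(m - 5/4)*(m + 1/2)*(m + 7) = m^4 + 11*m^3/4 - 111*m^2/4 + 259*m/16 + 245/16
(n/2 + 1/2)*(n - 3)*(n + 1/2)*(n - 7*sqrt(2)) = n^4/2 - 7*sqrt(2)*n^3/2 - 3*n^3/4 - 2*n^2 + 21*sqrt(2)*n^2/4 - 3*n/4 + 14*sqrt(2)*n + 21*sqrt(2)/4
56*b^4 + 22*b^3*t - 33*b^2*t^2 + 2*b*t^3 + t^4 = (-4*b + t)*(-2*b + t)*(b + t)*(7*b + t)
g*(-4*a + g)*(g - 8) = -4*a*g^2 + 32*a*g + g^3 - 8*g^2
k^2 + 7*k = k*(k + 7)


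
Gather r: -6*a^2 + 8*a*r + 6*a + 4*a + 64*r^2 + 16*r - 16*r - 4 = -6*a^2 + 8*a*r + 10*a + 64*r^2 - 4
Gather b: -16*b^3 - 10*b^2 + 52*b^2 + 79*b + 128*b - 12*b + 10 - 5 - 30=-16*b^3 + 42*b^2 + 195*b - 25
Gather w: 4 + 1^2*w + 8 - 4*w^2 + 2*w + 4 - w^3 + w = -w^3 - 4*w^2 + 4*w + 16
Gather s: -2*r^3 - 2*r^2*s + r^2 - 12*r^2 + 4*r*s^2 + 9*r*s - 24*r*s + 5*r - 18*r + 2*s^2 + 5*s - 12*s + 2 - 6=-2*r^3 - 11*r^2 - 13*r + s^2*(4*r + 2) + s*(-2*r^2 - 15*r - 7) - 4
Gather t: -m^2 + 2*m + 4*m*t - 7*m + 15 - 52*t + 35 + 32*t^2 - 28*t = -m^2 - 5*m + 32*t^2 + t*(4*m - 80) + 50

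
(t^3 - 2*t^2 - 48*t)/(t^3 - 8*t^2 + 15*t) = (t^2 - 2*t - 48)/(t^2 - 8*t + 15)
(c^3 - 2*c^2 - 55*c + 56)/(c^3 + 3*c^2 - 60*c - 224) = (c - 1)/(c + 4)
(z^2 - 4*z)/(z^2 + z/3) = 3*(z - 4)/(3*z + 1)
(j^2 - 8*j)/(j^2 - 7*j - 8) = j/(j + 1)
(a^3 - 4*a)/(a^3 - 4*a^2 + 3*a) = (a^2 - 4)/(a^2 - 4*a + 3)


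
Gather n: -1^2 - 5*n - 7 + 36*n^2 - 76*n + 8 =36*n^2 - 81*n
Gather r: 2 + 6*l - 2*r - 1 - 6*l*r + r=6*l + r*(-6*l - 1) + 1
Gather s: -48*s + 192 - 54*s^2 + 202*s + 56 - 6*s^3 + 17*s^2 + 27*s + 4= -6*s^3 - 37*s^2 + 181*s + 252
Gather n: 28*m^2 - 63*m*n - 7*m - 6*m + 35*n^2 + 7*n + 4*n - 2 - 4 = 28*m^2 - 13*m + 35*n^2 + n*(11 - 63*m) - 6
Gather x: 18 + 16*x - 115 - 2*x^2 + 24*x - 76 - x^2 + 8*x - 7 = -3*x^2 + 48*x - 180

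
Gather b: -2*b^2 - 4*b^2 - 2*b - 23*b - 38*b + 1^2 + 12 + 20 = -6*b^2 - 63*b + 33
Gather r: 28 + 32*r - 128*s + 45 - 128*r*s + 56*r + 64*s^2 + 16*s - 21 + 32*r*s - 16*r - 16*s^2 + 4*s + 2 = r*(72 - 96*s) + 48*s^2 - 108*s + 54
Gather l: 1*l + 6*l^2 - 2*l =6*l^2 - l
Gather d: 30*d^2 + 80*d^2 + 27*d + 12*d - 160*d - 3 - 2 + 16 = 110*d^2 - 121*d + 11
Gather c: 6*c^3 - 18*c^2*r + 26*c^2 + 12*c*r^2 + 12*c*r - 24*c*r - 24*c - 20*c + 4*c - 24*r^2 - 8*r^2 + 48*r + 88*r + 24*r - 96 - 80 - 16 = 6*c^3 + c^2*(26 - 18*r) + c*(12*r^2 - 12*r - 40) - 32*r^2 + 160*r - 192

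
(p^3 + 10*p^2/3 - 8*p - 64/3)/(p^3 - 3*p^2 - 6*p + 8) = (3*p^2 + 4*p - 32)/(3*(p^2 - 5*p + 4))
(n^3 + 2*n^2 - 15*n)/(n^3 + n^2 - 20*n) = (n - 3)/(n - 4)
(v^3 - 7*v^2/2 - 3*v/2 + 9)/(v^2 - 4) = (2*v^2 - 3*v - 9)/(2*(v + 2))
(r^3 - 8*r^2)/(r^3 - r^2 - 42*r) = r*(8 - r)/(-r^2 + r + 42)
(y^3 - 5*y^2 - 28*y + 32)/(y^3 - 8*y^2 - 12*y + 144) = (y^2 - 9*y + 8)/(y^2 - 12*y + 36)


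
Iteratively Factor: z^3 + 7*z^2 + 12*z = (z)*(z^2 + 7*z + 12) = z*(z + 4)*(z + 3)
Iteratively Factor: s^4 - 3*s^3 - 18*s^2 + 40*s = (s)*(s^3 - 3*s^2 - 18*s + 40) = s*(s - 5)*(s^2 + 2*s - 8) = s*(s - 5)*(s + 4)*(s - 2)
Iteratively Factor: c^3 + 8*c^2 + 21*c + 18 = (c + 3)*(c^2 + 5*c + 6) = (c + 2)*(c + 3)*(c + 3)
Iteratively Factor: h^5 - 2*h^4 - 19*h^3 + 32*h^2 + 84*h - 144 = (h - 4)*(h^4 + 2*h^3 - 11*h^2 - 12*h + 36) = (h - 4)*(h - 2)*(h^3 + 4*h^2 - 3*h - 18) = (h - 4)*(h - 2)^2*(h^2 + 6*h + 9) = (h - 4)*(h - 2)^2*(h + 3)*(h + 3)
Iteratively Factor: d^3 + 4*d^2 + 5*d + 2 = (d + 1)*(d^2 + 3*d + 2) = (d + 1)^2*(d + 2)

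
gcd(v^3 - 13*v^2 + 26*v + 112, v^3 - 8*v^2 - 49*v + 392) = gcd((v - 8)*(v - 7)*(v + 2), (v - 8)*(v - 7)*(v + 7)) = v^2 - 15*v + 56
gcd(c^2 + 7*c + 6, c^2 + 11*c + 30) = c + 6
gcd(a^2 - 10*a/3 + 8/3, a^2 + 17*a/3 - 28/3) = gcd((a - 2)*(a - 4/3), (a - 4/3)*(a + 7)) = a - 4/3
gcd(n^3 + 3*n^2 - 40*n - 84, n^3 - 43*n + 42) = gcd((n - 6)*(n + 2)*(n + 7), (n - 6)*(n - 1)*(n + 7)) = n^2 + n - 42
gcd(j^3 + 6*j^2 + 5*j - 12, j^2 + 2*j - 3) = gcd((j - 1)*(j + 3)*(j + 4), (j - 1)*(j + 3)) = j^2 + 2*j - 3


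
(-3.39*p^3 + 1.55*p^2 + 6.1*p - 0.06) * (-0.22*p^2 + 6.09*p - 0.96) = 0.7458*p^5 - 20.9861*p^4 + 11.3519*p^3 + 35.6742*p^2 - 6.2214*p + 0.0576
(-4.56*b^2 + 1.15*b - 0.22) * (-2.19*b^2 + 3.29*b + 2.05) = 9.9864*b^4 - 17.5209*b^3 - 5.0827*b^2 + 1.6337*b - 0.451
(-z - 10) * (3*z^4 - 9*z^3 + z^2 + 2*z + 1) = -3*z^5 - 21*z^4 + 89*z^3 - 12*z^2 - 21*z - 10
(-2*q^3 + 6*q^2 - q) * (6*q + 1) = -12*q^4 + 34*q^3 - q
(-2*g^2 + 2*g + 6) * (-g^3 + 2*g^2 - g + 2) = 2*g^5 - 6*g^4 + 6*g^2 - 2*g + 12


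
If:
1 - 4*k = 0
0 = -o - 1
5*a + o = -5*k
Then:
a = -1/20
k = 1/4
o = -1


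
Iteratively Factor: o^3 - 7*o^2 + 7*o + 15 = (o - 3)*(o^2 - 4*o - 5) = (o - 3)*(o + 1)*(o - 5)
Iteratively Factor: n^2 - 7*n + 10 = (n - 2)*(n - 5)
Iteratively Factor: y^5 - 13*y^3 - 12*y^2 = (y + 3)*(y^4 - 3*y^3 - 4*y^2) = (y + 1)*(y + 3)*(y^3 - 4*y^2) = (y - 4)*(y + 1)*(y + 3)*(y^2) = y*(y - 4)*(y + 1)*(y + 3)*(y)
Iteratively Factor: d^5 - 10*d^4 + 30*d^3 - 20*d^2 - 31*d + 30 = (d - 3)*(d^4 - 7*d^3 + 9*d^2 + 7*d - 10) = (d - 3)*(d + 1)*(d^3 - 8*d^2 + 17*d - 10) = (d - 3)*(d - 1)*(d + 1)*(d^2 - 7*d + 10) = (d - 3)*(d - 2)*(d - 1)*(d + 1)*(d - 5)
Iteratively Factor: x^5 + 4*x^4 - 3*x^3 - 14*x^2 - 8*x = (x - 2)*(x^4 + 6*x^3 + 9*x^2 + 4*x) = x*(x - 2)*(x^3 + 6*x^2 + 9*x + 4) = x*(x - 2)*(x + 4)*(x^2 + 2*x + 1) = x*(x - 2)*(x + 1)*(x + 4)*(x + 1)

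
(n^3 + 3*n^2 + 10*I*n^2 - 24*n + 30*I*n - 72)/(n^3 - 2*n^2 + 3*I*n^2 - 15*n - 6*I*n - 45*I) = (n^2 + 10*I*n - 24)/(n^2 + n*(-5 + 3*I) - 15*I)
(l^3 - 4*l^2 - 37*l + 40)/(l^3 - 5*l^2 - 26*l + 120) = (l^2 - 9*l + 8)/(l^2 - 10*l + 24)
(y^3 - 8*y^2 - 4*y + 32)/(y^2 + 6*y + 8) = (y^2 - 10*y + 16)/(y + 4)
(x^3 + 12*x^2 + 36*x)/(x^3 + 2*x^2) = (x^2 + 12*x + 36)/(x*(x + 2))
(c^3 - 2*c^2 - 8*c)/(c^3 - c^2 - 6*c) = (c - 4)/(c - 3)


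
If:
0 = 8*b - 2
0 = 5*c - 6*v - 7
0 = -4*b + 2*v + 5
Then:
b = 1/4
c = -1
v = -2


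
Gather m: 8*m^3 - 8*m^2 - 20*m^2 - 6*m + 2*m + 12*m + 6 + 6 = 8*m^3 - 28*m^2 + 8*m + 12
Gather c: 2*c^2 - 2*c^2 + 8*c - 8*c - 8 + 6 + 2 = 0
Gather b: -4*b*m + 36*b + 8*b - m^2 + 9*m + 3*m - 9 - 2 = b*(44 - 4*m) - m^2 + 12*m - 11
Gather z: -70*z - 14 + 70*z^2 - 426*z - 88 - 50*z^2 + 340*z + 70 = 20*z^2 - 156*z - 32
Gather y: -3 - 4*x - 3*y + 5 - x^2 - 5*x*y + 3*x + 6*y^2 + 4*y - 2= -x^2 - x + 6*y^2 + y*(1 - 5*x)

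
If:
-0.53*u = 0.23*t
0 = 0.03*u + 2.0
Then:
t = 153.62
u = -66.67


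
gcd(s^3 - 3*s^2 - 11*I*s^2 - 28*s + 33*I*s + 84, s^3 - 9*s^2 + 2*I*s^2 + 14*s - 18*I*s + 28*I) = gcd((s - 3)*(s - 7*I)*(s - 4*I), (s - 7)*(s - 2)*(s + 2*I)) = 1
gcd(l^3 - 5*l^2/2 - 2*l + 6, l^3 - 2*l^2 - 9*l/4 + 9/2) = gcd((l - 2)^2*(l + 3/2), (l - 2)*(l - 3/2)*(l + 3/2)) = l^2 - l/2 - 3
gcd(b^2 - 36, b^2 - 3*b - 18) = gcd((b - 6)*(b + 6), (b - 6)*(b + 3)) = b - 6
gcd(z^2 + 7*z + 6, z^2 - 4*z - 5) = z + 1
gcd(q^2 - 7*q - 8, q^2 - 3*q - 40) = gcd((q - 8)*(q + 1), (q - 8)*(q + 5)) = q - 8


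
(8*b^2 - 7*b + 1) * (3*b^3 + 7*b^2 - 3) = 24*b^5 + 35*b^4 - 46*b^3 - 17*b^2 + 21*b - 3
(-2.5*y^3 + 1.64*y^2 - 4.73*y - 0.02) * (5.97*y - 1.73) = -14.925*y^4 + 14.1158*y^3 - 31.0753*y^2 + 8.0635*y + 0.0346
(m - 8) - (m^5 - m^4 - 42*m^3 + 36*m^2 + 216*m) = -m^5 + m^4 + 42*m^3 - 36*m^2 - 215*m - 8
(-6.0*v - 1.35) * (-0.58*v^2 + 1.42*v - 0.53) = 3.48*v^3 - 7.737*v^2 + 1.263*v + 0.7155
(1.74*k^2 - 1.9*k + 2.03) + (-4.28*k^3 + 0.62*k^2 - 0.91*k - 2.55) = -4.28*k^3 + 2.36*k^2 - 2.81*k - 0.52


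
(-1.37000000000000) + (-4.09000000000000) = -5.46000000000000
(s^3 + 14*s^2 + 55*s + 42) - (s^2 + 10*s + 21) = s^3 + 13*s^2 + 45*s + 21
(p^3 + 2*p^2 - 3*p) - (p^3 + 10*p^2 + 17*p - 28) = -8*p^2 - 20*p + 28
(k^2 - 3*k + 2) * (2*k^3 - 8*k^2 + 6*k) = 2*k^5 - 14*k^4 + 34*k^3 - 34*k^2 + 12*k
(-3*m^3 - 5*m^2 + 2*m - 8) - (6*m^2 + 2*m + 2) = -3*m^3 - 11*m^2 - 10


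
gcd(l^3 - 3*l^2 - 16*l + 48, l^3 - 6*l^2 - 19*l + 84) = l^2 + l - 12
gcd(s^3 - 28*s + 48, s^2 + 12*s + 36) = s + 6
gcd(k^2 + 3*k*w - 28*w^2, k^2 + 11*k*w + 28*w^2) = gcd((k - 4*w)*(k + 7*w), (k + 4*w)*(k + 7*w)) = k + 7*w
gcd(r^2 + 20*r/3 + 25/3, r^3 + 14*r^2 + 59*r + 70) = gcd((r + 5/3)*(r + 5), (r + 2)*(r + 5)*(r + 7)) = r + 5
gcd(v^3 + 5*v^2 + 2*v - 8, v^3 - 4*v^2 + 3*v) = v - 1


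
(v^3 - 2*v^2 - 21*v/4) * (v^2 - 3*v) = v^5 - 5*v^4 + 3*v^3/4 + 63*v^2/4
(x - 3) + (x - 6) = 2*x - 9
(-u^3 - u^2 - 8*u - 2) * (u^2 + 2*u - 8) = -u^5 - 3*u^4 - 2*u^3 - 10*u^2 + 60*u + 16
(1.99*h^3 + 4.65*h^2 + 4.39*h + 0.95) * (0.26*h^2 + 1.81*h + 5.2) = 0.5174*h^5 + 4.8109*h^4 + 19.9059*h^3 + 32.3729*h^2 + 24.5475*h + 4.94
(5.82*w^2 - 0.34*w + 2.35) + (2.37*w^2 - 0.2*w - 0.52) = 8.19*w^2 - 0.54*w + 1.83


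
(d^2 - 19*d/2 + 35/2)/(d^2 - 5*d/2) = (d - 7)/d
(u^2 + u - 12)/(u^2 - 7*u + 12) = (u + 4)/(u - 4)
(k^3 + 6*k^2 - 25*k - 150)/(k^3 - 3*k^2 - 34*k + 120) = (k + 5)/(k - 4)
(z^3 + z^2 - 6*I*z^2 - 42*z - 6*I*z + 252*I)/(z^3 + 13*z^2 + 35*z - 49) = (z^2 - 6*z*(1 + I) + 36*I)/(z^2 + 6*z - 7)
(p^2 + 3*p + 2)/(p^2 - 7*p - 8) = (p + 2)/(p - 8)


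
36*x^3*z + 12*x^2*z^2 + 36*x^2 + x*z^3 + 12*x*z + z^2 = (6*x + z)^2*(x*z + 1)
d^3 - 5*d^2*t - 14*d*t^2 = d*(d - 7*t)*(d + 2*t)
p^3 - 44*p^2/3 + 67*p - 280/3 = (p - 7)*(p - 5)*(p - 8/3)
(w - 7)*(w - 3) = w^2 - 10*w + 21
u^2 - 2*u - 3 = (u - 3)*(u + 1)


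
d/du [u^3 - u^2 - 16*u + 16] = 3*u^2 - 2*u - 16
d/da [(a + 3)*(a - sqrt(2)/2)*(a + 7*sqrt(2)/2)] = 3*a^2 + 6*a + 6*sqrt(2)*a - 7/2 + 9*sqrt(2)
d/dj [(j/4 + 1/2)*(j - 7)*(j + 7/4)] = 3*j^2/4 - 13*j/8 - 91/16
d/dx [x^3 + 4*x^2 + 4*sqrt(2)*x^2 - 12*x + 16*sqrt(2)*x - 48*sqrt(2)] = 3*x^2 + 8*x + 8*sqrt(2)*x - 12 + 16*sqrt(2)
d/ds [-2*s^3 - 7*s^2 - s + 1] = -6*s^2 - 14*s - 1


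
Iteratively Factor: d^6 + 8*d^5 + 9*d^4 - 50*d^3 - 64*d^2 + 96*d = (d - 1)*(d^5 + 9*d^4 + 18*d^3 - 32*d^2 - 96*d) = d*(d - 1)*(d^4 + 9*d^3 + 18*d^2 - 32*d - 96) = d*(d - 1)*(d + 4)*(d^3 + 5*d^2 - 2*d - 24) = d*(d - 2)*(d - 1)*(d + 4)*(d^2 + 7*d + 12) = d*(d - 2)*(d - 1)*(d + 3)*(d + 4)*(d + 4)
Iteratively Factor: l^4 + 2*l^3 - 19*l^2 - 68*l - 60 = (l + 2)*(l^3 - 19*l - 30) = (l + 2)^2*(l^2 - 2*l - 15) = (l + 2)^2*(l + 3)*(l - 5)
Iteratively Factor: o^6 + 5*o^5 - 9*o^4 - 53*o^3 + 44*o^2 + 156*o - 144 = (o - 1)*(o^5 + 6*o^4 - 3*o^3 - 56*o^2 - 12*o + 144) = (o - 1)*(o + 3)*(o^4 + 3*o^3 - 12*o^2 - 20*o + 48) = (o - 2)*(o - 1)*(o + 3)*(o^3 + 5*o^2 - 2*o - 24) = (o - 2)*(o - 1)*(o + 3)^2*(o^2 + 2*o - 8) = (o - 2)^2*(o - 1)*(o + 3)^2*(o + 4)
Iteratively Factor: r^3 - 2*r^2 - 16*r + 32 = (r - 4)*(r^2 + 2*r - 8) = (r - 4)*(r + 4)*(r - 2)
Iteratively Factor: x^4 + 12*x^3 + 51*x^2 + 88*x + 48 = (x + 4)*(x^3 + 8*x^2 + 19*x + 12) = (x + 1)*(x + 4)*(x^2 + 7*x + 12) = (x + 1)*(x + 3)*(x + 4)*(x + 4)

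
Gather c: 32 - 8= 24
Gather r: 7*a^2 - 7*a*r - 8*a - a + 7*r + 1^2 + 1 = 7*a^2 - 9*a + r*(7 - 7*a) + 2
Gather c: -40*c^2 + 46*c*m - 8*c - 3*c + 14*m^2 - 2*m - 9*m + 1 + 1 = -40*c^2 + c*(46*m - 11) + 14*m^2 - 11*m + 2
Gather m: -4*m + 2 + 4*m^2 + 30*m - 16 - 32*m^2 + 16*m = -28*m^2 + 42*m - 14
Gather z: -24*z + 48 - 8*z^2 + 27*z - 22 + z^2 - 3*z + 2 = 28 - 7*z^2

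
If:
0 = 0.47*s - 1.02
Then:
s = 2.17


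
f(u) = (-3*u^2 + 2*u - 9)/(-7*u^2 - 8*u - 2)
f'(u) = (2 - 6*u)/(-7*u^2 - 8*u - 2) + (14*u + 8)*(-3*u^2 + 2*u - 9)/(-7*u^2 - 8*u - 2)^2 = 38*(u^2 - 3*u - 2)/(49*u^4 + 112*u^3 + 92*u^2 + 32*u + 4)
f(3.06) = 0.34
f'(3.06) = -0.01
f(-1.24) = 5.66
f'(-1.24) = 15.31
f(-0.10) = 7.27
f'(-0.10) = -39.82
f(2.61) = 0.34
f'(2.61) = -0.02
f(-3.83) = 0.82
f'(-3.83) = 0.17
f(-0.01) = 4.70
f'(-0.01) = -20.29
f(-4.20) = 0.77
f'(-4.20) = 0.13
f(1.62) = 0.41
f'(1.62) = -0.14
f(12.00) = 0.38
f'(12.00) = 0.00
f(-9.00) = 0.54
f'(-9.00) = 0.02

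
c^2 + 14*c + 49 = (c + 7)^2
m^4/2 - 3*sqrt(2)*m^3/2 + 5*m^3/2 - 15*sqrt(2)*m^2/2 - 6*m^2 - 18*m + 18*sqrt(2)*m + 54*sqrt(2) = (m/2 + 1)*(m - 3)*(m + 6)*(m - 3*sqrt(2))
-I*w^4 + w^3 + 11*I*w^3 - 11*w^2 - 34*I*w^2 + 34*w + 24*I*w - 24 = (w - 6)*(w - 4)*(w - 1)*(-I*w + 1)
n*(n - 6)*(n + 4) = n^3 - 2*n^2 - 24*n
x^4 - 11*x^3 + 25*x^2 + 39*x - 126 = (x - 7)*(x - 3)^2*(x + 2)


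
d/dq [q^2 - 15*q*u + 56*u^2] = 2*q - 15*u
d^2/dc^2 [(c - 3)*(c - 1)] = 2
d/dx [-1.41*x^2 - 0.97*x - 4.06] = -2.82*x - 0.97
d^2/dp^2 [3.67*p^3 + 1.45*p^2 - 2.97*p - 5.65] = 22.02*p + 2.9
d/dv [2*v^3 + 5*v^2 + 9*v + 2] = 6*v^2 + 10*v + 9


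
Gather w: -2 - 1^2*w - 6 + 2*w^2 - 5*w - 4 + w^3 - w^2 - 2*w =w^3 + w^2 - 8*w - 12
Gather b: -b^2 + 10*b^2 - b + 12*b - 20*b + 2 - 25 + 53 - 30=9*b^2 - 9*b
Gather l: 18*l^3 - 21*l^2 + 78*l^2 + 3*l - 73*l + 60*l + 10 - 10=18*l^3 + 57*l^2 - 10*l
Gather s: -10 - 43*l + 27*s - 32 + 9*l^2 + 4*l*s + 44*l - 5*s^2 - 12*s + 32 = 9*l^2 + l - 5*s^2 + s*(4*l + 15) - 10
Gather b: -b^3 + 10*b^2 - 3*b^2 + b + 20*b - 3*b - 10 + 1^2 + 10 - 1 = -b^3 + 7*b^2 + 18*b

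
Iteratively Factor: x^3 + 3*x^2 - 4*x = (x + 4)*(x^2 - x) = x*(x + 4)*(x - 1)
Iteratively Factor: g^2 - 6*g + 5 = (g - 5)*(g - 1)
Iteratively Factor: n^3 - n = (n + 1)*(n^2 - n) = n*(n + 1)*(n - 1)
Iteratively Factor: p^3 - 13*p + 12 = (p - 1)*(p^2 + p - 12) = (p - 3)*(p - 1)*(p + 4)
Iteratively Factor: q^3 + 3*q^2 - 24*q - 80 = (q - 5)*(q^2 + 8*q + 16) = (q - 5)*(q + 4)*(q + 4)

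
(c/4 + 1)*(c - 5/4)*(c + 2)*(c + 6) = c^4/4 + 43*c^3/16 + 29*c^2/4 - 7*c/4 - 15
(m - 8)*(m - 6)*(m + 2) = m^3 - 12*m^2 + 20*m + 96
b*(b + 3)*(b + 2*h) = b^3 + 2*b^2*h + 3*b^2 + 6*b*h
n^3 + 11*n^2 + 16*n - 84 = (n - 2)*(n + 6)*(n + 7)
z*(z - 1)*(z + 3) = z^3 + 2*z^2 - 3*z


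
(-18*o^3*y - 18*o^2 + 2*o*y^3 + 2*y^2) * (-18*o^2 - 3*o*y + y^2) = 324*o^5*y + 54*o^4*y^2 + 324*o^4 - 54*o^3*y^3 + 54*o^3*y - 6*o^2*y^4 - 54*o^2*y^2 + 2*o*y^5 - 6*o*y^3 + 2*y^4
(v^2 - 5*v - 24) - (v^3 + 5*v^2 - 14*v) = -v^3 - 4*v^2 + 9*v - 24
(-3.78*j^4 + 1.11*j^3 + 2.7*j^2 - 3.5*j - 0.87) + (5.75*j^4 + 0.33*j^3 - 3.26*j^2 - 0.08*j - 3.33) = 1.97*j^4 + 1.44*j^3 - 0.56*j^2 - 3.58*j - 4.2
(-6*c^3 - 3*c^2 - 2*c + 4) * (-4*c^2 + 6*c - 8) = 24*c^5 - 24*c^4 + 38*c^3 - 4*c^2 + 40*c - 32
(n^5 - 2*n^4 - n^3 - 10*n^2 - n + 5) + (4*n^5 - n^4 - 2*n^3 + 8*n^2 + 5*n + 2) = 5*n^5 - 3*n^4 - 3*n^3 - 2*n^2 + 4*n + 7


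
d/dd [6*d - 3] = 6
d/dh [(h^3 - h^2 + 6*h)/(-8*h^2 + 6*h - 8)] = (-4*h^4 + 6*h^3 + 9*h^2 + 8*h - 24)/(2*(16*h^4 - 24*h^3 + 41*h^2 - 24*h + 16))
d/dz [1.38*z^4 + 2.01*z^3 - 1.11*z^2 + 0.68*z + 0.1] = 5.52*z^3 + 6.03*z^2 - 2.22*z + 0.68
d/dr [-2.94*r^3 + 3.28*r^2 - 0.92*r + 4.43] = -8.82*r^2 + 6.56*r - 0.92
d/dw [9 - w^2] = -2*w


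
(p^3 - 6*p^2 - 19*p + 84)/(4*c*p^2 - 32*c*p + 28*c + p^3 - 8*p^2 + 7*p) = (p^2 + p - 12)/(4*c*p - 4*c + p^2 - p)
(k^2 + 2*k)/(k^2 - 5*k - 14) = k/(k - 7)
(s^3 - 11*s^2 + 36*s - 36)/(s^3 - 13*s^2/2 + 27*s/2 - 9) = 2*(s - 6)/(2*s - 3)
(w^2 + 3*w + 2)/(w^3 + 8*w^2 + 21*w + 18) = (w + 1)/(w^2 + 6*w + 9)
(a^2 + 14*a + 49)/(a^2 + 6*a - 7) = (a + 7)/(a - 1)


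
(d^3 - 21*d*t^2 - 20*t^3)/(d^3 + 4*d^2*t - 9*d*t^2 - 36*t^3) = (-d^2 + 4*d*t + 5*t^2)/(-d^2 + 9*t^2)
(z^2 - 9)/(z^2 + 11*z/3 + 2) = 3*(z - 3)/(3*z + 2)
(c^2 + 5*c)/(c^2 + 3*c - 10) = c/(c - 2)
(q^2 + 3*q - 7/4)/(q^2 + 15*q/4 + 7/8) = 2*(2*q - 1)/(4*q + 1)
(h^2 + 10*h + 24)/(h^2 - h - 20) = (h + 6)/(h - 5)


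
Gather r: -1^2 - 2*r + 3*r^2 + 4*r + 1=3*r^2 + 2*r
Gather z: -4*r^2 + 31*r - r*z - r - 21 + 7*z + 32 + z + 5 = -4*r^2 + 30*r + z*(8 - r) + 16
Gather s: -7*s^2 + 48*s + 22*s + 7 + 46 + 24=-7*s^2 + 70*s + 77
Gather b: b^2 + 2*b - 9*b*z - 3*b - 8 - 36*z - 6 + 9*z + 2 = b^2 + b*(-9*z - 1) - 27*z - 12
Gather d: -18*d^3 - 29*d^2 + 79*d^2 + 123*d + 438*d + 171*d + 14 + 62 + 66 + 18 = -18*d^3 + 50*d^2 + 732*d + 160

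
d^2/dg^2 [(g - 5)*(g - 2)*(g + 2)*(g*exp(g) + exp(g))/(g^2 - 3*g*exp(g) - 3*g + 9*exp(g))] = (g^8 + 3*g^7*exp(g) - 6*g^7 - 54*g^6*exp(g) - 12*g^6 + 288*g^5*exp(g) + 142*g^5 + 54*g^4*exp(2*g) - 402*g^4*exp(g) - 225*g^4 - 504*g^3*exp(2*g) - 1071*g^3*exp(g) - 216*g^3 + 1620*g^2*exp(2*g) + 3528*g^2*exp(g) + 660*g^2 - 1944*g*exp(2*g) - 2052*g*exp(g) - 720*g - 234*exp(2*g) + 144*exp(g) + 360)*exp(g)/(g^6 - 9*g^5*exp(g) - 9*g^5 + 27*g^4*exp(2*g) + 81*g^4*exp(g) + 27*g^4 - 27*g^3*exp(3*g) - 243*g^3*exp(2*g) - 243*g^3*exp(g) - 27*g^3 + 243*g^2*exp(3*g) + 729*g^2*exp(2*g) + 243*g^2*exp(g) - 729*g*exp(3*g) - 729*g*exp(2*g) + 729*exp(3*g))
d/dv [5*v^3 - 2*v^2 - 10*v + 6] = 15*v^2 - 4*v - 10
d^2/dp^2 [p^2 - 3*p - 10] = 2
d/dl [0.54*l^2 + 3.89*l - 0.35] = 1.08*l + 3.89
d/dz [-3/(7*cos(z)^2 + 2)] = -84*sin(2*z)/(7*cos(2*z) + 11)^2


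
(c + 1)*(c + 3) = c^2 + 4*c + 3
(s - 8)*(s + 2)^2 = s^3 - 4*s^2 - 28*s - 32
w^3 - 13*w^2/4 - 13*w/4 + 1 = (w - 4)*(w - 1/4)*(w + 1)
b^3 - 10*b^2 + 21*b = b*(b - 7)*(b - 3)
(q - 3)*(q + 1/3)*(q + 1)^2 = q^4 - 2*q^3/3 - 16*q^2/3 - 14*q/3 - 1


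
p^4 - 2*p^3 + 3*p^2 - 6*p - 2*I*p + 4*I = (p - 2)*(p - I)^2*(p + 2*I)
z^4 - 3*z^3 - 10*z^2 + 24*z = z*(z - 4)*(z - 2)*(z + 3)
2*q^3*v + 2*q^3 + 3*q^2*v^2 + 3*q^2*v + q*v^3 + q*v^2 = (q + v)*(2*q + v)*(q*v + q)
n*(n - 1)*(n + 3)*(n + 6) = n^4 + 8*n^3 + 9*n^2 - 18*n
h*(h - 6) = h^2 - 6*h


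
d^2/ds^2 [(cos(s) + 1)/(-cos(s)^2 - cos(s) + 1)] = (3*(1 - cos(s)^2)^2 + cos(s)^5 + 7*cos(s)^3 + 6*cos(s)^2 - 10*cos(s) - 9)/(cos(s)^2 + cos(s) - 1)^3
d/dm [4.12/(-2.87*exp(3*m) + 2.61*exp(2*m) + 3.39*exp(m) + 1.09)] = (35.4732*exp(2*m) - 21.5064*exp(m) - 13.9668)*exp(m)/(-2.87*exp(3*m) + 2.61*exp(2*m) + 3.39*exp(m) + 1.09)^2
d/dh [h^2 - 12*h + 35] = 2*h - 12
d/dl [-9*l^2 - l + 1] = -18*l - 1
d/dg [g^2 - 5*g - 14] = 2*g - 5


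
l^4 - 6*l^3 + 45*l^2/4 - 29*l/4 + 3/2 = (l - 3)*(l - 2)*(l - 1/2)^2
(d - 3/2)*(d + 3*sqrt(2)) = d^2 - 3*d/2 + 3*sqrt(2)*d - 9*sqrt(2)/2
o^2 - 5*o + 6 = (o - 3)*(o - 2)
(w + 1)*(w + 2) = w^2 + 3*w + 2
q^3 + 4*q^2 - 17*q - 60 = (q - 4)*(q + 3)*(q + 5)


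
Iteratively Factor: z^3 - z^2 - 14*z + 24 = (z + 4)*(z^2 - 5*z + 6) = (z - 2)*(z + 4)*(z - 3)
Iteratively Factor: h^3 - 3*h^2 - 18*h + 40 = (h - 2)*(h^2 - h - 20) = (h - 5)*(h - 2)*(h + 4)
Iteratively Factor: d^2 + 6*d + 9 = (d + 3)*(d + 3)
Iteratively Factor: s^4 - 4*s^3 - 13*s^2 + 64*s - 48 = (s + 4)*(s^3 - 8*s^2 + 19*s - 12) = (s - 4)*(s + 4)*(s^2 - 4*s + 3) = (s - 4)*(s - 1)*(s + 4)*(s - 3)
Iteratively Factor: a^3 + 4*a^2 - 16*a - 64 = (a - 4)*(a^2 + 8*a + 16) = (a - 4)*(a + 4)*(a + 4)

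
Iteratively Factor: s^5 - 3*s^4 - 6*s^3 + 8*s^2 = (s - 4)*(s^4 + s^3 - 2*s^2) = (s - 4)*(s - 1)*(s^3 + 2*s^2) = (s - 4)*(s - 1)*(s + 2)*(s^2) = s*(s - 4)*(s - 1)*(s + 2)*(s)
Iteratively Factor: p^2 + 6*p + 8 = (p + 2)*(p + 4)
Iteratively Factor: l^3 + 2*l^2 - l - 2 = (l + 2)*(l^2 - 1) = (l - 1)*(l + 2)*(l + 1)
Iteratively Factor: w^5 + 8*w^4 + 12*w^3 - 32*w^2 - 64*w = (w - 2)*(w^4 + 10*w^3 + 32*w^2 + 32*w) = (w - 2)*(w + 4)*(w^3 + 6*w^2 + 8*w) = (w - 2)*(w + 2)*(w + 4)*(w^2 + 4*w) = w*(w - 2)*(w + 2)*(w + 4)*(w + 4)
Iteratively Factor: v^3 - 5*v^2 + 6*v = (v - 3)*(v^2 - 2*v) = v*(v - 3)*(v - 2)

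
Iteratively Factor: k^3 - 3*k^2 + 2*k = (k)*(k^2 - 3*k + 2) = k*(k - 2)*(k - 1)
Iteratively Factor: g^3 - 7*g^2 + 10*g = (g - 5)*(g^2 - 2*g) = (g - 5)*(g - 2)*(g)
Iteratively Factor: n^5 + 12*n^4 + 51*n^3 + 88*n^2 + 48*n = (n)*(n^4 + 12*n^3 + 51*n^2 + 88*n + 48) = n*(n + 1)*(n^3 + 11*n^2 + 40*n + 48) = n*(n + 1)*(n + 4)*(n^2 + 7*n + 12) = n*(n + 1)*(n + 4)^2*(n + 3)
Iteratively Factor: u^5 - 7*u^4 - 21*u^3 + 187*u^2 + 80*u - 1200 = (u + 4)*(u^4 - 11*u^3 + 23*u^2 + 95*u - 300) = (u + 3)*(u + 4)*(u^3 - 14*u^2 + 65*u - 100) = (u - 4)*(u + 3)*(u + 4)*(u^2 - 10*u + 25) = (u - 5)*(u - 4)*(u + 3)*(u + 4)*(u - 5)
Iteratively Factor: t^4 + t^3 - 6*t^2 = (t)*(t^3 + t^2 - 6*t) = t*(t - 2)*(t^2 + 3*t) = t^2*(t - 2)*(t + 3)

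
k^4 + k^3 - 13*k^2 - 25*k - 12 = (k - 4)*(k + 1)^2*(k + 3)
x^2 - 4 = (x - 2)*(x + 2)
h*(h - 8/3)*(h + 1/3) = h^3 - 7*h^2/3 - 8*h/9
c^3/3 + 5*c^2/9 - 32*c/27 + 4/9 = (c/3 + 1)*(c - 2/3)^2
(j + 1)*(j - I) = j^2 + j - I*j - I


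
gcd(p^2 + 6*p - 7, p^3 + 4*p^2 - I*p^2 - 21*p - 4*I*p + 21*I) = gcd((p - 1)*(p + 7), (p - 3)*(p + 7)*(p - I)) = p + 7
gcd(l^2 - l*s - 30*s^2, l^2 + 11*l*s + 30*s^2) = l + 5*s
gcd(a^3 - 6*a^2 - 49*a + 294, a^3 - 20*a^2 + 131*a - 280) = a - 7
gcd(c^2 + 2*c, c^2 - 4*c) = c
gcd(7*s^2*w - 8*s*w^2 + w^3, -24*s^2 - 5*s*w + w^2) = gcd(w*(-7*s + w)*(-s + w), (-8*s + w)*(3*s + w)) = 1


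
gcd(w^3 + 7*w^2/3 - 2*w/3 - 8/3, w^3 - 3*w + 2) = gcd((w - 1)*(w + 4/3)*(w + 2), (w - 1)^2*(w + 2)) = w^2 + w - 2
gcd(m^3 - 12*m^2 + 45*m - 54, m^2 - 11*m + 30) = m - 6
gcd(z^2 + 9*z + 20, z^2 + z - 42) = 1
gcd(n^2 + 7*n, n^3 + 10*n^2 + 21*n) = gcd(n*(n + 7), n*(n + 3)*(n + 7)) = n^2 + 7*n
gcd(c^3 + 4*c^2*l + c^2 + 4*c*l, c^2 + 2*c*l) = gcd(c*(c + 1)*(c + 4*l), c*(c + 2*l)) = c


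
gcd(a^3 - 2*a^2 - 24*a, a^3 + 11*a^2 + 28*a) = a^2 + 4*a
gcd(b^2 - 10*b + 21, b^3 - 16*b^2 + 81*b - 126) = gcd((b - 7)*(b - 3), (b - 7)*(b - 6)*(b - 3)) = b^2 - 10*b + 21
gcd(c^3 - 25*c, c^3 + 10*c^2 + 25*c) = c^2 + 5*c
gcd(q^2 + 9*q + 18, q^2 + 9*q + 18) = q^2 + 9*q + 18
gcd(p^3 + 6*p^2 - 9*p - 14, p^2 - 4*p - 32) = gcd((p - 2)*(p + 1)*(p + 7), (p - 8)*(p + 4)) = 1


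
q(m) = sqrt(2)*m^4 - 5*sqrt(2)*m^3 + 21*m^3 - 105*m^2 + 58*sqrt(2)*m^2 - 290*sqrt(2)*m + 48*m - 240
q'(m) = 4*sqrt(2)*m^3 - 15*sqrt(2)*m^2 + 63*m^2 - 210*m + 116*sqrt(2)*m - 290*sqrt(2) + 48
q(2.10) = -945.28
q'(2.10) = -221.95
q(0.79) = -533.00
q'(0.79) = -369.56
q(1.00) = -609.75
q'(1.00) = -360.63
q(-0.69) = -5.33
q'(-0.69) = -312.38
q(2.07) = -938.53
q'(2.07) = -228.01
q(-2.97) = 377.96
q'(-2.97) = -5.25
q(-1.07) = 105.96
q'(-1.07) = -272.04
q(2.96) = -1043.38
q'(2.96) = 14.69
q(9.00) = 14072.72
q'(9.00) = 6732.89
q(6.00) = 1601.62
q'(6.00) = 2088.38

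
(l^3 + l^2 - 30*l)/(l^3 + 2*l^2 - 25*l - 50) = l*(l + 6)/(l^2 + 7*l + 10)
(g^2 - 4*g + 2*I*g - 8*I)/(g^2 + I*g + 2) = (g - 4)/(g - I)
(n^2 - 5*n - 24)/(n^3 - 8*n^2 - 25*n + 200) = (n + 3)/(n^2 - 25)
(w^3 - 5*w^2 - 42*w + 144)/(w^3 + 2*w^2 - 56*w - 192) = (w - 3)/(w + 4)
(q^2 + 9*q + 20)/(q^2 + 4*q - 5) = (q + 4)/(q - 1)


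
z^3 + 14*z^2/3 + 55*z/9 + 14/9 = (z + 1/3)*(z + 2)*(z + 7/3)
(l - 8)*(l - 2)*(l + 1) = l^3 - 9*l^2 + 6*l + 16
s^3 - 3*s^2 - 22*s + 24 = (s - 6)*(s - 1)*(s + 4)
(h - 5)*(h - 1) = h^2 - 6*h + 5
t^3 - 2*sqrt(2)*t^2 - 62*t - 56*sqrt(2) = (t - 7*sqrt(2))*(t + sqrt(2))*(t + 4*sqrt(2))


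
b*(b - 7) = b^2 - 7*b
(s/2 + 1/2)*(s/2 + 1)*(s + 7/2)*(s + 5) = s^4/4 + 23*s^3/8 + 45*s^2/4 + 139*s/8 + 35/4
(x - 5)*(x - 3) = x^2 - 8*x + 15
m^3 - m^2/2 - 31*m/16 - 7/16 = (m - 7/4)*(m + 1/4)*(m + 1)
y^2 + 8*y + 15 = (y + 3)*(y + 5)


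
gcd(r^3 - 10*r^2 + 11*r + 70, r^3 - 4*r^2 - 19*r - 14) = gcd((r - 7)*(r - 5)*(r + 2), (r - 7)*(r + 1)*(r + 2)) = r^2 - 5*r - 14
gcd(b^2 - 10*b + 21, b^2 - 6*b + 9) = b - 3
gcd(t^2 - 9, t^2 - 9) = t^2 - 9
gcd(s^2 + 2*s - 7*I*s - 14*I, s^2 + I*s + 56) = s - 7*I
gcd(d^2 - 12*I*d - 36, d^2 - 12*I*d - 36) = d^2 - 12*I*d - 36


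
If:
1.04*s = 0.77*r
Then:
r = 1.35064935064935*s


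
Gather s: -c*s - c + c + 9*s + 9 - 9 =s*(9 - c)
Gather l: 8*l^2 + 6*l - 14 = 8*l^2 + 6*l - 14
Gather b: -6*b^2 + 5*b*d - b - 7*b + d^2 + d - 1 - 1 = -6*b^2 + b*(5*d - 8) + d^2 + d - 2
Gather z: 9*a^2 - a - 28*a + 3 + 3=9*a^2 - 29*a + 6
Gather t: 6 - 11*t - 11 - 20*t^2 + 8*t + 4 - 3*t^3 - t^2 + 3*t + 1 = -3*t^3 - 21*t^2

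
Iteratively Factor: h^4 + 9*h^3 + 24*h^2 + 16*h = (h + 4)*(h^3 + 5*h^2 + 4*h) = (h + 1)*(h + 4)*(h^2 + 4*h) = h*(h + 1)*(h + 4)*(h + 4)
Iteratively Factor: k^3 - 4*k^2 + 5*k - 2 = (k - 1)*(k^2 - 3*k + 2) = (k - 1)^2*(k - 2)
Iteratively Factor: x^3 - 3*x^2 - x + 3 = (x - 3)*(x^2 - 1) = (x - 3)*(x - 1)*(x + 1)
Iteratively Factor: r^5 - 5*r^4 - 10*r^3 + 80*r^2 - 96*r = (r - 4)*(r^4 - r^3 - 14*r^2 + 24*r) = (r - 4)*(r - 3)*(r^3 + 2*r^2 - 8*r) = (r - 4)*(r - 3)*(r - 2)*(r^2 + 4*r) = r*(r - 4)*(r - 3)*(r - 2)*(r + 4)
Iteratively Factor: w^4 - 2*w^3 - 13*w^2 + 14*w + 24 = (w + 1)*(w^3 - 3*w^2 - 10*w + 24) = (w - 4)*(w + 1)*(w^2 + w - 6) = (w - 4)*(w + 1)*(w + 3)*(w - 2)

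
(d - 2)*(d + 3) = d^2 + d - 6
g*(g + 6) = g^2 + 6*g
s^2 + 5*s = s*(s + 5)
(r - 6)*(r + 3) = r^2 - 3*r - 18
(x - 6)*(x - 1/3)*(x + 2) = x^3 - 13*x^2/3 - 32*x/3 + 4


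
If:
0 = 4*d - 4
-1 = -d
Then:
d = 1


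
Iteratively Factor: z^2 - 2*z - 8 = (z - 4)*(z + 2)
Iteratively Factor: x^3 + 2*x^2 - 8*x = (x - 2)*(x^2 + 4*x) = (x - 2)*(x + 4)*(x)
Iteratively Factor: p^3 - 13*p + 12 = (p - 1)*(p^2 + p - 12) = (p - 3)*(p - 1)*(p + 4)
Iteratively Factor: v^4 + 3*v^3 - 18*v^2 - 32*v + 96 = (v - 3)*(v^3 + 6*v^2 - 32) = (v - 3)*(v + 4)*(v^2 + 2*v - 8) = (v - 3)*(v + 4)^2*(v - 2)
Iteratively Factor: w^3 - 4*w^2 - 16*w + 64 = (w - 4)*(w^2 - 16) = (w - 4)^2*(w + 4)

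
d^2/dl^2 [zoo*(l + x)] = 0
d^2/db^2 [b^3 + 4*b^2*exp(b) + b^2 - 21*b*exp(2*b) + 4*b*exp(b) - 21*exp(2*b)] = 4*b^2*exp(b) - 84*b*exp(2*b) + 20*b*exp(b) + 6*b - 168*exp(2*b) + 16*exp(b) + 2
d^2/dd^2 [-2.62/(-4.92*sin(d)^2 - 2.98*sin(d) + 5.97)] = (-253.683072*sin(d)^4 - 115.240176*sin(d)^3 + 49.435208*sin(d)^2 + 183.86898*sin(d) + 200.444672)/(4.92*sin(d)^2 + 2.98*sin(d) - 5.97)^3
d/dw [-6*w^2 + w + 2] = 1 - 12*w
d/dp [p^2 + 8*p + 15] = 2*p + 8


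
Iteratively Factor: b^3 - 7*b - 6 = (b + 2)*(b^2 - 2*b - 3) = (b - 3)*(b + 2)*(b + 1)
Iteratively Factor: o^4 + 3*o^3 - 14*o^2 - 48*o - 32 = (o + 4)*(o^3 - o^2 - 10*o - 8) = (o - 4)*(o + 4)*(o^2 + 3*o + 2) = (o - 4)*(o + 1)*(o + 4)*(o + 2)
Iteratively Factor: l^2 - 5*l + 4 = (l - 1)*(l - 4)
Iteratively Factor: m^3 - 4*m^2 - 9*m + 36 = (m + 3)*(m^2 - 7*m + 12) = (m - 3)*(m + 3)*(m - 4)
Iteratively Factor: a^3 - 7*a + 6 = (a - 1)*(a^2 + a - 6) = (a - 1)*(a + 3)*(a - 2)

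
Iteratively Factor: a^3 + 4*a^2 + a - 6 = (a - 1)*(a^2 + 5*a + 6) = (a - 1)*(a + 2)*(a + 3)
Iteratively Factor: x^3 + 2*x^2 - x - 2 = (x - 1)*(x^2 + 3*x + 2) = (x - 1)*(x + 1)*(x + 2)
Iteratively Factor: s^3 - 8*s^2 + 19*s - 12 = (s - 3)*(s^2 - 5*s + 4) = (s - 3)*(s - 1)*(s - 4)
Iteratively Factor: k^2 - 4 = (k + 2)*(k - 2)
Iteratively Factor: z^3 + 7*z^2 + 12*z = (z)*(z^2 + 7*z + 12) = z*(z + 3)*(z + 4)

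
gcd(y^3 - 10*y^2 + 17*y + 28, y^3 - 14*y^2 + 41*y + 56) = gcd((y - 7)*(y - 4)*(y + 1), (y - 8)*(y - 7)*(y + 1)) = y^2 - 6*y - 7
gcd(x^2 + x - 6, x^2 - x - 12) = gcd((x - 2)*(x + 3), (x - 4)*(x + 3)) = x + 3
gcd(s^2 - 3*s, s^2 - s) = s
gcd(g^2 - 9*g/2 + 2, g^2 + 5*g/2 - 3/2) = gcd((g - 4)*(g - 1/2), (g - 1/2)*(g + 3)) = g - 1/2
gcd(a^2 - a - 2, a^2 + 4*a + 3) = a + 1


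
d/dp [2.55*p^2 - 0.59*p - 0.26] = 5.1*p - 0.59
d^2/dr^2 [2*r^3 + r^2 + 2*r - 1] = 12*r + 2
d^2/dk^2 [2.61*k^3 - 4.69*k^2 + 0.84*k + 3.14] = 15.66*k - 9.38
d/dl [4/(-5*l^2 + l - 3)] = 4*(10*l - 1)/(5*l^2 - l + 3)^2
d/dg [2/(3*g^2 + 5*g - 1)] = 2*(-6*g - 5)/(3*g^2 + 5*g - 1)^2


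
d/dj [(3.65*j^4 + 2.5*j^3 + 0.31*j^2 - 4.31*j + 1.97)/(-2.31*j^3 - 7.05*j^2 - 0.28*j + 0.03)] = (-8.4315*j^6 - 51.465*j^5 - 19.9749*j^4 - 20.8742*j^3 - 16.5952*j^2 + 27.7956*j + 0.4223)/(5.3361*j^6 + 32.571*j^5 + 50.9961*j^4 + 3.8094*j^3 - 0.3446*j^2 - 0.0168*j + 0.0009)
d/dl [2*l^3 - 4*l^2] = 2*l*(3*l - 4)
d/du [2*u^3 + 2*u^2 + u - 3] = 6*u^2 + 4*u + 1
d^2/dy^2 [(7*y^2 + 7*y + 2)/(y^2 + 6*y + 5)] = 2*(-35*y^3 - 99*y^2 - 69*y + 27)/(y^6 + 18*y^5 + 123*y^4 + 396*y^3 + 615*y^2 + 450*y + 125)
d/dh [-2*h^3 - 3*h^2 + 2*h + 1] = -6*h^2 - 6*h + 2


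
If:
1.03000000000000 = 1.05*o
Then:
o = 0.98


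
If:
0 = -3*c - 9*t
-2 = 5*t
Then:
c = 6/5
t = -2/5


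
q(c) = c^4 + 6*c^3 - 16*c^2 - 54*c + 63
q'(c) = 4*c^3 + 18*c^2 - 32*c - 54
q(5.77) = 1479.75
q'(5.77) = 1129.03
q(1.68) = -36.46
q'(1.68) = -37.99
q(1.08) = -5.06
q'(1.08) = -62.53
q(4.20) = 309.66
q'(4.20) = 425.47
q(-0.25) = 75.41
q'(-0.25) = -44.94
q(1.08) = -5.06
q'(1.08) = -62.53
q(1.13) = -8.16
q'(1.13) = -61.40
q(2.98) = -2.36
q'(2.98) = 116.34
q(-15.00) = 27648.00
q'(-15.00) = -9024.00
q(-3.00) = 0.00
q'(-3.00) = 96.00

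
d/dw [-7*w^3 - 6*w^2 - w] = -21*w^2 - 12*w - 1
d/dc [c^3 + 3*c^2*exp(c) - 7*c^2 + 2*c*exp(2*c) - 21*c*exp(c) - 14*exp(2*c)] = 3*c^2*exp(c) + 3*c^2 + 4*c*exp(2*c) - 15*c*exp(c) - 14*c - 26*exp(2*c) - 21*exp(c)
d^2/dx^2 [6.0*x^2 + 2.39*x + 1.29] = 12.0000000000000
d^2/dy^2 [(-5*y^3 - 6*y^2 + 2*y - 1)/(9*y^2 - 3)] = 2*(y^3 - 27*y^2 + y - 3)/(27*y^6 - 27*y^4 + 9*y^2 - 1)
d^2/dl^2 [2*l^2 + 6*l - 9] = 4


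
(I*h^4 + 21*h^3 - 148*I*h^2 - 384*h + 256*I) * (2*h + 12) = 2*I*h^5 + 42*h^4 + 12*I*h^4 + 252*h^3 - 296*I*h^3 - 768*h^2 - 1776*I*h^2 - 4608*h + 512*I*h + 3072*I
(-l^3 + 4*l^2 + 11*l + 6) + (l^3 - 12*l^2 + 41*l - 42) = -8*l^2 + 52*l - 36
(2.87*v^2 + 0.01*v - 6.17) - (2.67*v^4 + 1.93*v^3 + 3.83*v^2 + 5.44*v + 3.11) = -2.67*v^4 - 1.93*v^3 - 0.96*v^2 - 5.43*v - 9.28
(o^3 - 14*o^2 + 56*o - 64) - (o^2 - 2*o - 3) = o^3 - 15*o^2 + 58*o - 61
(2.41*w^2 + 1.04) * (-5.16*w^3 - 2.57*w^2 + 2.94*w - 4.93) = -12.4356*w^5 - 6.1937*w^4 + 1.719*w^3 - 14.5541*w^2 + 3.0576*w - 5.1272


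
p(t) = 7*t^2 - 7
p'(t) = 14*t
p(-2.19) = 26.57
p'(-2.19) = -30.66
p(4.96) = 165.21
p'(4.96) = 69.44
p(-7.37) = 373.22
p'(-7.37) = -103.18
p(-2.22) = 27.50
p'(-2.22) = -31.08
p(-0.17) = -6.80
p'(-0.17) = -2.38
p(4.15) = 113.56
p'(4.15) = 58.10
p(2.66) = 42.53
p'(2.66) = 37.24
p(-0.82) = -2.29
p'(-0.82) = -11.48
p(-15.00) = 1568.00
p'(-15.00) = -210.00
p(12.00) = 1001.00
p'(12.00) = 168.00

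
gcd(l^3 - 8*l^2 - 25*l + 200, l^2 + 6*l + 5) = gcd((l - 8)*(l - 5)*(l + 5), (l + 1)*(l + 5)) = l + 5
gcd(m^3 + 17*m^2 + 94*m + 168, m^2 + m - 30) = m + 6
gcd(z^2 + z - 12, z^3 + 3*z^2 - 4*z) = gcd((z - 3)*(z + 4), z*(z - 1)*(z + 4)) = z + 4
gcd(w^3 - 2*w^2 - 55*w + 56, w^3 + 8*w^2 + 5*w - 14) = w^2 + 6*w - 7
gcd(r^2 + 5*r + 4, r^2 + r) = r + 1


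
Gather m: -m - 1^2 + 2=1 - m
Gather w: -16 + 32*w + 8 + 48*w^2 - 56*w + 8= 48*w^2 - 24*w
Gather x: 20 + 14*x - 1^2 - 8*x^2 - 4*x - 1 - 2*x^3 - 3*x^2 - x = -2*x^3 - 11*x^2 + 9*x + 18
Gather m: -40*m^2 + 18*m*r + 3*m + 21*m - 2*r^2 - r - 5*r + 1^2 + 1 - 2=-40*m^2 + m*(18*r + 24) - 2*r^2 - 6*r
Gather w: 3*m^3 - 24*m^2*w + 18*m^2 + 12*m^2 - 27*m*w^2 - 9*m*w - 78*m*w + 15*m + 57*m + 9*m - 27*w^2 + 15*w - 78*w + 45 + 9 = 3*m^3 + 30*m^2 + 81*m + w^2*(-27*m - 27) + w*(-24*m^2 - 87*m - 63) + 54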